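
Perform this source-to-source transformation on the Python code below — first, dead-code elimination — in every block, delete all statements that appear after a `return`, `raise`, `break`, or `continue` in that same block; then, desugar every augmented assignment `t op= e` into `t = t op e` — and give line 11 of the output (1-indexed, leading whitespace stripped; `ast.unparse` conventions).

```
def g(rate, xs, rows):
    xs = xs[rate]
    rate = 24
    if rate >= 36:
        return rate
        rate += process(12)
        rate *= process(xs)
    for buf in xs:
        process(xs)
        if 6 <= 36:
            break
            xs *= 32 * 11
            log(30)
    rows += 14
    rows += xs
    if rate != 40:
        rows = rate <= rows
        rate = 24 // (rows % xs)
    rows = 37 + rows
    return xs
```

rows = rows + xs

Transformed code:
def g(rate, xs, rows):
    xs = xs[rate]
    rate = 24
    if rate >= 36:
        return rate
    for buf in xs:
        process(xs)
        if 6 <= 36:
            break
    rows = rows + 14
    rows = rows + xs
    if rate != 40:
        rows = rate <= rows
        rate = 24 // (rows % xs)
    rows = 37 + rows
    return xs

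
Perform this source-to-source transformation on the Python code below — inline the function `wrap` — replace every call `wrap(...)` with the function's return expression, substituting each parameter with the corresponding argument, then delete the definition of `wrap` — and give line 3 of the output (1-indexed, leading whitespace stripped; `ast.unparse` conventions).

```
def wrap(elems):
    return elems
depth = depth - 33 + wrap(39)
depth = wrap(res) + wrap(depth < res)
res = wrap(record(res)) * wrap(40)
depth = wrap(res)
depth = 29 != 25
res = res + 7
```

Transformed code:
depth = depth - 33 + 39
depth = res + (depth < res)
res = record(res) * 40
depth = res
depth = 29 != 25
res = res + 7

res = record(res) * 40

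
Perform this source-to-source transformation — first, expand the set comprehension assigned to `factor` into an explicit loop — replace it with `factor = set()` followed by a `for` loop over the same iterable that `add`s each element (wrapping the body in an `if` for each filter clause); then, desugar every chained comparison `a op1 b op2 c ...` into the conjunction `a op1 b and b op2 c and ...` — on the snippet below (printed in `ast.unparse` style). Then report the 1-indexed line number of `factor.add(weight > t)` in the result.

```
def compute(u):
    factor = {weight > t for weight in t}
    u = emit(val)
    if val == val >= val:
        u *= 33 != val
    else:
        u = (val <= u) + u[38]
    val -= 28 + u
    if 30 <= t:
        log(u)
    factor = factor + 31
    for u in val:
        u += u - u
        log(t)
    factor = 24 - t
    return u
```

4

Transformed code:
def compute(u):
    factor = set()
    for weight in t:
        factor.add(weight > t)
    u = emit(val)
    if val == val and val >= val:
        u *= 33 != val
    else:
        u = (val <= u) + u[38]
    val -= 28 + u
    if 30 <= t:
        log(u)
    factor = factor + 31
    for u in val:
        u += u - u
        log(t)
    factor = 24 - t
    return u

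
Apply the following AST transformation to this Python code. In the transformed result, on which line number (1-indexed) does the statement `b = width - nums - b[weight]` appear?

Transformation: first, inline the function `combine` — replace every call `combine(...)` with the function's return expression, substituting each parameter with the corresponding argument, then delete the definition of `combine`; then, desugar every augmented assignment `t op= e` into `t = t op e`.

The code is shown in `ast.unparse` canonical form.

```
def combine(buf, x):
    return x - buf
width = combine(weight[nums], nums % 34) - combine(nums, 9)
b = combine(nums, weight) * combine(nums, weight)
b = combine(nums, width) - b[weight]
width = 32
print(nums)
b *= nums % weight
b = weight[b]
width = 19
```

3

Transformed code:
width = nums % 34 - weight[nums] - (9 - nums)
b = (weight - nums) * (weight - nums)
b = width - nums - b[weight]
width = 32
print(nums)
b = b * (nums % weight)
b = weight[b]
width = 19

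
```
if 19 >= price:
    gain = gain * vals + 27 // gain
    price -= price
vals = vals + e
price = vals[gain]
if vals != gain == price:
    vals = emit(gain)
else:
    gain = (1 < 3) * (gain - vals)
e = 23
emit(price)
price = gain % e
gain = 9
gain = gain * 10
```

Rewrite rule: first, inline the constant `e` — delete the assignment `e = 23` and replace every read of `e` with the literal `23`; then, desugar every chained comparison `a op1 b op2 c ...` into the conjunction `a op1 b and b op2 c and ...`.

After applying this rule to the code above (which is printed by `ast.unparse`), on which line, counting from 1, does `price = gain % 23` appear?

11

Transformed code:
if 19 >= price:
    gain = gain * vals + 27 // gain
    price -= price
vals = vals + 23
price = vals[gain]
if vals != gain and gain == price:
    vals = emit(gain)
else:
    gain = (1 < 3) * (gain - vals)
emit(price)
price = gain % 23
gain = 9
gain = gain * 10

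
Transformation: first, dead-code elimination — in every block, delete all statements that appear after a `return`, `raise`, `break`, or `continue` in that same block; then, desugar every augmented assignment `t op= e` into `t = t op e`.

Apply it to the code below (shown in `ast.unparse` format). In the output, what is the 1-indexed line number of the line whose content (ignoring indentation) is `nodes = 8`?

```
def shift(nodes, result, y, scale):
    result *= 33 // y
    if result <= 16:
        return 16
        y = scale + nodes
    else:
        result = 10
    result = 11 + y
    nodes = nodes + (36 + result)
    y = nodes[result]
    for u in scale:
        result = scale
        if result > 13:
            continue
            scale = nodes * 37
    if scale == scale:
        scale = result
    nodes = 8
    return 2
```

16

Transformed code:
def shift(nodes, result, y, scale):
    result = result * (33 // y)
    if result <= 16:
        return 16
    else:
        result = 10
    result = 11 + y
    nodes = nodes + (36 + result)
    y = nodes[result]
    for u in scale:
        result = scale
        if result > 13:
            continue
    if scale == scale:
        scale = result
    nodes = 8
    return 2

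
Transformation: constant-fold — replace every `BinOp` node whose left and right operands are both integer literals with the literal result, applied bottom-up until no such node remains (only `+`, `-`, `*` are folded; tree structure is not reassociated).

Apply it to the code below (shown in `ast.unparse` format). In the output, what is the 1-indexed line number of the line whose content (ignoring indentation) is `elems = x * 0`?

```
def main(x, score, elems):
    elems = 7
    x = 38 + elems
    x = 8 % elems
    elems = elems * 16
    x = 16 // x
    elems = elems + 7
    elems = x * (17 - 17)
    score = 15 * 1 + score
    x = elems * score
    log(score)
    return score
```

Transformed code:
def main(x, score, elems):
    elems = 7
    x = 38 + elems
    x = 8 % elems
    elems = elems * 16
    x = 16 // x
    elems = elems + 7
    elems = x * 0
    score = 15 + score
    x = elems * score
    log(score)
    return score

8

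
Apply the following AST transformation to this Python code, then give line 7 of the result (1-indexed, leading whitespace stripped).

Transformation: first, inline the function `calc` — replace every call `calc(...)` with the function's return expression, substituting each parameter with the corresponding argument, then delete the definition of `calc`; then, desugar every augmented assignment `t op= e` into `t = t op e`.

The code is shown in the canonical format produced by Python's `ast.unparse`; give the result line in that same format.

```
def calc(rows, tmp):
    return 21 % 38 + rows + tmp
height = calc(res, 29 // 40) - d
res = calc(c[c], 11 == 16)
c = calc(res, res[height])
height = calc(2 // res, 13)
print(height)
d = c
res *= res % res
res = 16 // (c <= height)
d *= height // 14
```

Transformed code:
height = 21 % 38 + res + 29 // 40 - d
res = 21 % 38 + c[c] + (11 == 16)
c = 21 % 38 + res + res[height]
height = 21 % 38 + 2 // res + 13
print(height)
d = c
res = res * (res % res)
res = 16 // (c <= height)
d = d * (height // 14)

res = res * (res % res)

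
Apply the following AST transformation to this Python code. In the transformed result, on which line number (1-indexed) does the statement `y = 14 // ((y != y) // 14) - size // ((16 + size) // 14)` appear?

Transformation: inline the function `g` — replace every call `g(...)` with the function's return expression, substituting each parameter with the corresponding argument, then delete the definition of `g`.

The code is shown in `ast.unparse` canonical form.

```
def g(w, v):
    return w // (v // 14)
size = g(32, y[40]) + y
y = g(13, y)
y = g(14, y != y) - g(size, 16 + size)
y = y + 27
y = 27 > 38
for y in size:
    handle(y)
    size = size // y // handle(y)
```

3

Transformed code:
size = 32 // (y[40] // 14) + y
y = 13 // (y // 14)
y = 14 // ((y != y) // 14) - size // ((16 + size) // 14)
y = y + 27
y = 27 > 38
for y in size:
    handle(y)
    size = size // y // handle(y)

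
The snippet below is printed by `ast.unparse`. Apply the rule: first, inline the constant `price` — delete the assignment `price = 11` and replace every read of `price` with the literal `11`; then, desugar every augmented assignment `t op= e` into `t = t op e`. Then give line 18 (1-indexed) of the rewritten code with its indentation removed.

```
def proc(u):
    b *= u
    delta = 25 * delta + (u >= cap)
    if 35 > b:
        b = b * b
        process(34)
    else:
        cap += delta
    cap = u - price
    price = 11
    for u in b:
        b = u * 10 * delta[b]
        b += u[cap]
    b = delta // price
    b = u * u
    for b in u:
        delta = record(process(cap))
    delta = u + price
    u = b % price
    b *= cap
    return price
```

u = b % 11

Transformed code:
def proc(u):
    b = b * u
    delta = 25 * delta + (u >= cap)
    if 35 > b:
        b = b * b
        process(34)
    else:
        cap = cap + delta
    cap = u - 11
    for u in b:
        b = u * 10 * delta[b]
        b = b + u[cap]
    b = delta // 11
    b = u * u
    for b in u:
        delta = record(process(cap))
    delta = u + 11
    u = b % 11
    b = b * cap
    return 11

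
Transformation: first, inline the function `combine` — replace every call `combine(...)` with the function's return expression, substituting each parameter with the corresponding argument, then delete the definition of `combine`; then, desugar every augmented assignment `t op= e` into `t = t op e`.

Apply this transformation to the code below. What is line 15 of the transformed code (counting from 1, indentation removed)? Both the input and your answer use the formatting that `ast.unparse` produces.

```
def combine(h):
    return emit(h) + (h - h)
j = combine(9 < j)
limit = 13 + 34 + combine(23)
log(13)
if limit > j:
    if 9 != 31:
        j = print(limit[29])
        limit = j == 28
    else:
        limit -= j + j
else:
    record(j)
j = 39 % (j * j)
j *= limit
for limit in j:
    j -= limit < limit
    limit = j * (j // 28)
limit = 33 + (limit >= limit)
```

Transformed code:
j = emit(9 < j) + ((9 < j) - (9 < j))
limit = 13 + 34 + (emit(23) + (23 - 23))
log(13)
if limit > j:
    if 9 != 31:
        j = print(limit[29])
        limit = j == 28
    else:
        limit = limit - (j + j)
else:
    record(j)
j = 39 % (j * j)
j = j * limit
for limit in j:
    j = j - (limit < limit)
    limit = j * (j // 28)
limit = 33 + (limit >= limit)

j = j - (limit < limit)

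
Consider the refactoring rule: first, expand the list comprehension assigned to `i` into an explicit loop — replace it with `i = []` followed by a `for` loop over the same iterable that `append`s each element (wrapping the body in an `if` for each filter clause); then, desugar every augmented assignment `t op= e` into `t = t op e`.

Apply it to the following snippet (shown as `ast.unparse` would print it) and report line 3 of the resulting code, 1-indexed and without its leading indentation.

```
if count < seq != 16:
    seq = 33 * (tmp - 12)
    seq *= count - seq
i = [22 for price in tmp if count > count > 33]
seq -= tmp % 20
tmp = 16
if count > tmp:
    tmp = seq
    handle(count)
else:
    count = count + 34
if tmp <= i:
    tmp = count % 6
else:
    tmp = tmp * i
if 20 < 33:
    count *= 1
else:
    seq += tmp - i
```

seq = seq * (count - seq)

Transformed code:
if count < seq != 16:
    seq = 33 * (tmp - 12)
    seq = seq * (count - seq)
i = []
for price in tmp:
    if count > count > 33:
        i.append(22)
seq = seq - tmp % 20
tmp = 16
if count > tmp:
    tmp = seq
    handle(count)
else:
    count = count + 34
if tmp <= i:
    tmp = count % 6
else:
    tmp = tmp * i
if 20 < 33:
    count = count * 1
else:
    seq = seq + (tmp - i)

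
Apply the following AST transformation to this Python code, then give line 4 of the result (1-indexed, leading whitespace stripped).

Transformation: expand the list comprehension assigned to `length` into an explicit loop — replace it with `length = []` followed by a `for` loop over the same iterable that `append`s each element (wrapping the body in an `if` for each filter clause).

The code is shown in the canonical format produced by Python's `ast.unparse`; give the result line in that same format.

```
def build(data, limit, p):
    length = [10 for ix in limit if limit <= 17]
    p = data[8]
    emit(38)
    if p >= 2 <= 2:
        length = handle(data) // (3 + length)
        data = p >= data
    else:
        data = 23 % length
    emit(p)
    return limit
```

if limit <= 17:

Transformed code:
def build(data, limit, p):
    length = []
    for ix in limit:
        if limit <= 17:
            length.append(10)
    p = data[8]
    emit(38)
    if p >= 2 <= 2:
        length = handle(data) // (3 + length)
        data = p >= data
    else:
        data = 23 % length
    emit(p)
    return limit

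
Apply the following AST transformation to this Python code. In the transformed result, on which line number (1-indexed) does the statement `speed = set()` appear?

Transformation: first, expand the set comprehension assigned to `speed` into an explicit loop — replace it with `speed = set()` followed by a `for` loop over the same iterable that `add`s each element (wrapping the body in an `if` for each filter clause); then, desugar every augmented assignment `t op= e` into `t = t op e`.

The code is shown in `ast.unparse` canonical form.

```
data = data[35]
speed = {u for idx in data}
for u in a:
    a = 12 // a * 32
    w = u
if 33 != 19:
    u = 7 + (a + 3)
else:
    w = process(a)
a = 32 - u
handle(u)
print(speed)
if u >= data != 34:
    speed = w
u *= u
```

Transformed code:
data = data[35]
speed = set()
for idx in data:
    speed.add(u)
for u in a:
    a = 12 // a * 32
    w = u
if 33 != 19:
    u = 7 + (a + 3)
else:
    w = process(a)
a = 32 - u
handle(u)
print(speed)
if u >= data != 34:
    speed = w
u = u * u

2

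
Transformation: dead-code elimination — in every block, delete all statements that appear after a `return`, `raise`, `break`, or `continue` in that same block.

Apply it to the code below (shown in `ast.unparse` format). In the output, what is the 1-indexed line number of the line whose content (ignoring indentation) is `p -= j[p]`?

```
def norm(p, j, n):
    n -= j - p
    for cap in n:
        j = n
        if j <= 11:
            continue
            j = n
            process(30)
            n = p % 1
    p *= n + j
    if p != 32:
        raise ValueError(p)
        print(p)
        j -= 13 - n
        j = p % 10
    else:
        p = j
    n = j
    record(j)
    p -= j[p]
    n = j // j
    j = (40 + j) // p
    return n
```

Transformed code:
def norm(p, j, n):
    n -= j - p
    for cap in n:
        j = n
        if j <= 11:
            continue
    p *= n + j
    if p != 32:
        raise ValueError(p)
    else:
        p = j
    n = j
    record(j)
    p -= j[p]
    n = j // j
    j = (40 + j) // p
    return n

14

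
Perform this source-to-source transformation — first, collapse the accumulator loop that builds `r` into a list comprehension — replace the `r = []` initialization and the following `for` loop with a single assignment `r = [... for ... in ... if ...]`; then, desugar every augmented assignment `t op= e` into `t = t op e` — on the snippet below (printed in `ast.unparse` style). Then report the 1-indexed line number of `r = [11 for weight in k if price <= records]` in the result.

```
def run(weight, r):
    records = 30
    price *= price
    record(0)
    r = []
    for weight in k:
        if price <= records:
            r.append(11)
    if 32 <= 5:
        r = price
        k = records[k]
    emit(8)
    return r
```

5

Transformed code:
def run(weight, r):
    records = 30
    price = price * price
    record(0)
    r = [11 for weight in k if price <= records]
    if 32 <= 5:
        r = price
        k = records[k]
    emit(8)
    return r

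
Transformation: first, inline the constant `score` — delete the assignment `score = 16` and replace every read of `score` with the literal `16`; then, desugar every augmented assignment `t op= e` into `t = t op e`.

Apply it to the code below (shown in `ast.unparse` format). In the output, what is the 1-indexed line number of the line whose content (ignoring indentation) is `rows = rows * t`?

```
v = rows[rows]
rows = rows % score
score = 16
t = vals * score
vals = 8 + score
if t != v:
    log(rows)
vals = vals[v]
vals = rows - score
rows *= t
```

9

Transformed code:
v = rows[rows]
rows = rows % 16
t = vals * 16
vals = 8 + 16
if t != v:
    log(rows)
vals = vals[v]
vals = rows - 16
rows = rows * t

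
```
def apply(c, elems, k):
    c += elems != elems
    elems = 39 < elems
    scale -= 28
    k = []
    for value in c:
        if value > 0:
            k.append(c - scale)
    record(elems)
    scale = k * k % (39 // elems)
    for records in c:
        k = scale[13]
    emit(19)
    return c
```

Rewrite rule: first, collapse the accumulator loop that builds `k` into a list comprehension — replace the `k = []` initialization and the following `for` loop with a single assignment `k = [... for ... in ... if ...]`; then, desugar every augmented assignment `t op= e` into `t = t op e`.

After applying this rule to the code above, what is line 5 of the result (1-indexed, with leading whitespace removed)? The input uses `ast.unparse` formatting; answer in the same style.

Transformed code:
def apply(c, elems, k):
    c = c + (elems != elems)
    elems = 39 < elems
    scale = scale - 28
    k = [c - scale for value in c if value > 0]
    record(elems)
    scale = k * k % (39 // elems)
    for records in c:
        k = scale[13]
    emit(19)
    return c

k = [c - scale for value in c if value > 0]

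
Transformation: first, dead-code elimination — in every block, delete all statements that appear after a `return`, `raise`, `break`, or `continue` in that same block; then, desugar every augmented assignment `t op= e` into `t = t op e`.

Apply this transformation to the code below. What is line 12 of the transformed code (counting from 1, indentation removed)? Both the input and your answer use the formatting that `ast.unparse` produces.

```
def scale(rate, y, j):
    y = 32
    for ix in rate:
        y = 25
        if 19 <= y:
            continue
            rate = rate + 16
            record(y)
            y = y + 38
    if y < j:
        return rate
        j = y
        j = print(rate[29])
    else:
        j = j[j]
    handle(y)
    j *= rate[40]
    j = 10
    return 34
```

Transformed code:
def scale(rate, y, j):
    y = 32
    for ix in rate:
        y = 25
        if 19 <= y:
            continue
    if y < j:
        return rate
    else:
        j = j[j]
    handle(y)
    j = j * rate[40]
    j = 10
    return 34

j = j * rate[40]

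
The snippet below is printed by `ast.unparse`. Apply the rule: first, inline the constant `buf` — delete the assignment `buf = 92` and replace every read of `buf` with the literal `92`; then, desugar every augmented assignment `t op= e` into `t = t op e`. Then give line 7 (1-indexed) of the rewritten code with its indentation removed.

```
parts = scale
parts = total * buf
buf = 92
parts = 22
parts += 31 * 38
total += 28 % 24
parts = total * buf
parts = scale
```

Transformed code:
parts = scale
parts = total * 92
parts = 22
parts = parts + 31 * 38
total = total + 28 % 24
parts = total * 92
parts = scale

parts = scale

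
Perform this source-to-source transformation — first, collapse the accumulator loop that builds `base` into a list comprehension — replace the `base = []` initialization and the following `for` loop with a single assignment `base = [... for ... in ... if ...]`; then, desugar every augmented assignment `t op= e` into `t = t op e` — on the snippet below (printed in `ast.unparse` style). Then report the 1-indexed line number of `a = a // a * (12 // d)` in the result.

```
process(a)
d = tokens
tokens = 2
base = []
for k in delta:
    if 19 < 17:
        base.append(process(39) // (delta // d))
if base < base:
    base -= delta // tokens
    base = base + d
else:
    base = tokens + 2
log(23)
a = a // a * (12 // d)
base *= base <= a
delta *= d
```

11

Transformed code:
process(a)
d = tokens
tokens = 2
base = [process(39) // (delta // d) for k in delta if 19 < 17]
if base < base:
    base = base - delta // tokens
    base = base + d
else:
    base = tokens + 2
log(23)
a = a // a * (12 // d)
base = base * (base <= a)
delta = delta * d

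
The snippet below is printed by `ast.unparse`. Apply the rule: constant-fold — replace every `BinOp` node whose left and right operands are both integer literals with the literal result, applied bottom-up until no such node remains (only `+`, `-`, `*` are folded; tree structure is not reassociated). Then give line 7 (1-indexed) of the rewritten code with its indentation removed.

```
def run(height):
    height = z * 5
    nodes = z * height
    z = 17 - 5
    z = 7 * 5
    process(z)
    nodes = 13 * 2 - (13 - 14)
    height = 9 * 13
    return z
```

Transformed code:
def run(height):
    height = z * 5
    nodes = z * height
    z = 12
    z = 35
    process(z)
    nodes = 27
    height = 117
    return z

nodes = 27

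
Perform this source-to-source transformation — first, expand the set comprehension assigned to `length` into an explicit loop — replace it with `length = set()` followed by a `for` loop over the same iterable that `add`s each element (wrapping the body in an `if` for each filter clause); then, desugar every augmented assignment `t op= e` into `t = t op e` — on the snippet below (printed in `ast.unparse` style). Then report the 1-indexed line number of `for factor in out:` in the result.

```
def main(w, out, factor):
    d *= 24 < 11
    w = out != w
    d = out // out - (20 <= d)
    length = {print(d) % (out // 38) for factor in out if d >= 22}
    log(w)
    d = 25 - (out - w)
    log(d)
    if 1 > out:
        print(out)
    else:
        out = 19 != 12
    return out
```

6

Transformed code:
def main(w, out, factor):
    d = d * (24 < 11)
    w = out != w
    d = out // out - (20 <= d)
    length = set()
    for factor in out:
        if d >= 22:
            length.add(print(d) % (out // 38))
    log(w)
    d = 25 - (out - w)
    log(d)
    if 1 > out:
        print(out)
    else:
        out = 19 != 12
    return out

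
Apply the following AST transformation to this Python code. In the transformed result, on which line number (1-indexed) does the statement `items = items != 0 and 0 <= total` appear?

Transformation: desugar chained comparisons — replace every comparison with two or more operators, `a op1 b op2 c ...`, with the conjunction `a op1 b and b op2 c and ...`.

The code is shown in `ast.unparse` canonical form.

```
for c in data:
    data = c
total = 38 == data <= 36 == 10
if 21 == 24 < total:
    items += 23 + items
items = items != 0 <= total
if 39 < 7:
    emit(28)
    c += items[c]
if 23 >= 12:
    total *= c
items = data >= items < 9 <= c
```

6

Transformed code:
for c in data:
    data = c
total = 38 == data and data <= 36 and (36 == 10)
if 21 == 24 and 24 < total:
    items += 23 + items
items = items != 0 and 0 <= total
if 39 < 7:
    emit(28)
    c += items[c]
if 23 >= 12:
    total *= c
items = data >= items and items < 9 and (9 <= c)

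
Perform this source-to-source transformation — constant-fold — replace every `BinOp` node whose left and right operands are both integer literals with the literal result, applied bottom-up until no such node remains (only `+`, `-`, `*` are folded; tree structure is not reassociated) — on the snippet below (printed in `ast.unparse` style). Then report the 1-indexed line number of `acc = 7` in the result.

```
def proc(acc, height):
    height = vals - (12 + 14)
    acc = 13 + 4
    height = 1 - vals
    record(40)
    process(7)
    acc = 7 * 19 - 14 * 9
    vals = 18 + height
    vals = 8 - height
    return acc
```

Transformed code:
def proc(acc, height):
    height = vals - 26
    acc = 17
    height = 1 - vals
    record(40)
    process(7)
    acc = 7
    vals = 18 + height
    vals = 8 - height
    return acc

7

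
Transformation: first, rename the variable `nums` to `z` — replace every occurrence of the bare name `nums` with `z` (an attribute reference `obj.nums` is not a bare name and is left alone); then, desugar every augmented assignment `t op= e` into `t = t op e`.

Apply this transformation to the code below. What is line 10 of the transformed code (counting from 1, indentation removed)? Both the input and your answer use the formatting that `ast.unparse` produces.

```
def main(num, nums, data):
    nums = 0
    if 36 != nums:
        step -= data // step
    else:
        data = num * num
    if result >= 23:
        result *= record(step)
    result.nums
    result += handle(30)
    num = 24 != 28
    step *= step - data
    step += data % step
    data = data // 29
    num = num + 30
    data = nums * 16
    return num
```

result = result + handle(30)

Transformed code:
def main(num, z, data):
    z = 0
    if 36 != z:
        step = step - data // step
    else:
        data = num * num
    if result >= 23:
        result = result * record(step)
    result.nums
    result = result + handle(30)
    num = 24 != 28
    step = step * (step - data)
    step = step + data % step
    data = data // 29
    num = num + 30
    data = z * 16
    return num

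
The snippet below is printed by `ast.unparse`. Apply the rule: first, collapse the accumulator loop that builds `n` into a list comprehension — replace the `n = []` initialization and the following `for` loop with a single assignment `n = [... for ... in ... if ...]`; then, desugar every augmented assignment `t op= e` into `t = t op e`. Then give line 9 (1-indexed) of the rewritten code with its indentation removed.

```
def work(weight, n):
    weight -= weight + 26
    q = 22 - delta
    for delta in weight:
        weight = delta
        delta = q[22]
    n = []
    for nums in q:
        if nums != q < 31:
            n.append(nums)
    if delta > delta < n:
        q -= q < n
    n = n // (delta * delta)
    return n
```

q = q - (q < n)

Transformed code:
def work(weight, n):
    weight = weight - (weight + 26)
    q = 22 - delta
    for delta in weight:
        weight = delta
        delta = q[22]
    n = [nums for nums in q if nums != q < 31]
    if delta > delta < n:
        q = q - (q < n)
    n = n // (delta * delta)
    return n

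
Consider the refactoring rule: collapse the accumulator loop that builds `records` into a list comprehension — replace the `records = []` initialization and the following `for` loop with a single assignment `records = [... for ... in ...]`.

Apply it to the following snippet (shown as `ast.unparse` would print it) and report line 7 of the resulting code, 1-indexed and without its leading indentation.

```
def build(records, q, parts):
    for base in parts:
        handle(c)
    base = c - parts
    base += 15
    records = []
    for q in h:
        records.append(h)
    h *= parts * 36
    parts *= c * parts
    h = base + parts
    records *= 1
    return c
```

h *= parts * 36

Transformed code:
def build(records, q, parts):
    for base in parts:
        handle(c)
    base = c - parts
    base += 15
    records = [h for q in h]
    h *= parts * 36
    parts *= c * parts
    h = base + parts
    records *= 1
    return c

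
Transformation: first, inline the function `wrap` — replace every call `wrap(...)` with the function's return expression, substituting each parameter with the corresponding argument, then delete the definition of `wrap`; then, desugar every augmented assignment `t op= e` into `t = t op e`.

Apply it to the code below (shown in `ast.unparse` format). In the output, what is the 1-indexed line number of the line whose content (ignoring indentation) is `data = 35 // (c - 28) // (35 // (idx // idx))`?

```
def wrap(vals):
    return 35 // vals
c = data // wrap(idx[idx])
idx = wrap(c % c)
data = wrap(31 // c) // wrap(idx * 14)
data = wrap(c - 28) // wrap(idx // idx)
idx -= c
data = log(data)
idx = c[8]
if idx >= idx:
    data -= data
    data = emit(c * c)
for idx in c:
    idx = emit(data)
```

4

Transformed code:
c = data // (35 // idx[idx])
idx = 35 // (c % c)
data = 35 // (31 // c) // (35 // (idx * 14))
data = 35 // (c - 28) // (35 // (idx // idx))
idx = idx - c
data = log(data)
idx = c[8]
if idx >= idx:
    data = data - data
    data = emit(c * c)
for idx in c:
    idx = emit(data)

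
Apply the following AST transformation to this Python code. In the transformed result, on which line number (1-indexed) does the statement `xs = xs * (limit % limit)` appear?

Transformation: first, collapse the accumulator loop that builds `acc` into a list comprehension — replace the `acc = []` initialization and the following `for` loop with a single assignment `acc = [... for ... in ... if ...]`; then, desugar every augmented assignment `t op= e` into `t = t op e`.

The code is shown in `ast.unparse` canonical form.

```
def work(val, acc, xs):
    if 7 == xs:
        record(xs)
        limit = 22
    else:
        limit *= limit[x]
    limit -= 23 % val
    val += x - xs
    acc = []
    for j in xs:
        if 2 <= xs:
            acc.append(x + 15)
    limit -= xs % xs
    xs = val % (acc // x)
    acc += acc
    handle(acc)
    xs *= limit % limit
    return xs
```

Transformed code:
def work(val, acc, xs):
    if 7 == xs:
        record(xs)
        limit = 22
    else:
        limit = limit * limit[x]
    limit = limit - 23 % val
    val = val + (x - xs)
    acc = [x + 15 for j in xs if 2 <= xs]
    limit = limit - xs % xs
    xs = val % (acc // x)
    acc = acc + acc
    handle(acc)
    xs = xs * (limit % limit)
    return xs

14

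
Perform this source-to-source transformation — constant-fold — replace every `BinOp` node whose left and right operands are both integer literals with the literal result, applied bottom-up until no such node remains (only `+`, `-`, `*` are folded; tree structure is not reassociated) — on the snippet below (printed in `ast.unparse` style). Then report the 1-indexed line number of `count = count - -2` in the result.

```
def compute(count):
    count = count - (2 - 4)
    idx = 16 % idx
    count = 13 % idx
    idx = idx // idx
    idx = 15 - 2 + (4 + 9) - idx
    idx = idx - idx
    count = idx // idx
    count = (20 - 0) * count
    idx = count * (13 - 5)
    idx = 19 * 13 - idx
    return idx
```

Transformed code:
def compute(count):
    count = count - -2
    idx = 16 % idx
    count = 13 % idx
    idx = idx // idx
    idx = 26 - idx
    idx = idx - idx
    count = idx // idx
    count = 20 * count
    idx = count * 8
    idx = 247 - idx
    return idx

2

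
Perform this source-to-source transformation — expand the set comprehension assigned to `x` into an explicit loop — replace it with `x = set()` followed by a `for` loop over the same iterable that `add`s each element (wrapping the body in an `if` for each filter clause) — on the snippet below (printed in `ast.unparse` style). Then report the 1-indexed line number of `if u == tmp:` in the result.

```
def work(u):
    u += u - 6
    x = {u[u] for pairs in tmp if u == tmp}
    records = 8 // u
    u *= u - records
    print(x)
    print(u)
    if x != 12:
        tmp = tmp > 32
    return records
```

5

Transformed code:
def work(u):
    u += u - 6
    x = set()
    for pairs in tmp:
        if u == tmp:
            x.add(u[u])
    records = 8 // u
    u *= u - records
    print(x)
    print(u)
    if x != 12:
        tmp = tmp > 32
    return records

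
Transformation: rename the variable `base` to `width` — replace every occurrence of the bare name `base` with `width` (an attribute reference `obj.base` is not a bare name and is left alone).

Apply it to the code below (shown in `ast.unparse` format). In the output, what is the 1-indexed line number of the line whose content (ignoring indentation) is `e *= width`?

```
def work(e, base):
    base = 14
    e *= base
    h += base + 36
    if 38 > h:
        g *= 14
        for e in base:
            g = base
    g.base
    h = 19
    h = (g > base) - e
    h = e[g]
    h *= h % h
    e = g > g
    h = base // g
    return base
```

3

Transformed code:
def work(e, width):
    width = 14
    e *= width
    h += width + 36
    if 38 > h:
        g *= 14
        for e in width:
            g = width
    g.base
    h = 19
    h = (g > width) - e
    h = e[g]
    h *= h % h
    e = g > g
    h = width // g
    return width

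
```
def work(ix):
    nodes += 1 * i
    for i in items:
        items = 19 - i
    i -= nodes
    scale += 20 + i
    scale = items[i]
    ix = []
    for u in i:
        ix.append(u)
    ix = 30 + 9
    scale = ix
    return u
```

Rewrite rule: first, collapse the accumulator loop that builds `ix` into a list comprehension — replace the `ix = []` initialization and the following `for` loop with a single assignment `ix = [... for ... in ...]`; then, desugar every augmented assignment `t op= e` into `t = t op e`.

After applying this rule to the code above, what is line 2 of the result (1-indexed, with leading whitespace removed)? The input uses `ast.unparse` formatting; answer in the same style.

Transformed code:
def work(ix):
    nodes = nodes + 1 * i
    for i in items:
        items = 19 - i
    i = i - nodes
    scale = scale + (20 + i)
    scale = items[i]
    ix = [u for u in i]
    ix = 30 + 9
    scale = ix
    return u

nodes = nodes + 1 * i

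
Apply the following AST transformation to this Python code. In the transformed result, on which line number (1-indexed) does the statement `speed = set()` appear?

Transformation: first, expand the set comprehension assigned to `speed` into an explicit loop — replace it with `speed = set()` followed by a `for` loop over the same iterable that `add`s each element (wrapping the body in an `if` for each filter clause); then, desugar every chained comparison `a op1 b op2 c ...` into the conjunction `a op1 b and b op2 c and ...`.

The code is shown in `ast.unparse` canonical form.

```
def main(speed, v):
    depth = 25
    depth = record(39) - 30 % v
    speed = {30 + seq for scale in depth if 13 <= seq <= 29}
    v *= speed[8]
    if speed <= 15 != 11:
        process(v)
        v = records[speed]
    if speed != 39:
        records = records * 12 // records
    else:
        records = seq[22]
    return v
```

4

Transformed code:
def main(speed, v):
    depth = 25
    depth = record(39) - 30 % v
    speed = set()
    for scale in depth:
        if 13 <= seq and seq <= 29:
            speed.add(30 + seq)
    v *= speed[8]
    if speed <= 15 and 15 != 11:
        process(v)
        v = records[speed]
    if speed != 39:
        records = records * 12 // records
    else:
        records = seq[22]
    return v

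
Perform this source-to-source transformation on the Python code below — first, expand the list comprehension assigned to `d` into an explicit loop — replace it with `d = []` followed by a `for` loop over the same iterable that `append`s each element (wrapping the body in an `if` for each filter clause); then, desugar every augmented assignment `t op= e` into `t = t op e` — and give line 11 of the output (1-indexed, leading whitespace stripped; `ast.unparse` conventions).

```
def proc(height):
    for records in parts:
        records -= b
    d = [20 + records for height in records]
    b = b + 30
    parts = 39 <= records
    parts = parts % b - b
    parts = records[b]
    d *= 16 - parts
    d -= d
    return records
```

Transformed code:
def proc(height):
    for records in parts:
        records = records - b
    d = []
    for height in records:
        d.append(20 + records)
    b = b + 30
    parts = 39 <= records
    parts = parts % b - b
    parts = records[b]
    d = d * (16 - parts)
    d = d - d
    return records

d = d * (16 - parts)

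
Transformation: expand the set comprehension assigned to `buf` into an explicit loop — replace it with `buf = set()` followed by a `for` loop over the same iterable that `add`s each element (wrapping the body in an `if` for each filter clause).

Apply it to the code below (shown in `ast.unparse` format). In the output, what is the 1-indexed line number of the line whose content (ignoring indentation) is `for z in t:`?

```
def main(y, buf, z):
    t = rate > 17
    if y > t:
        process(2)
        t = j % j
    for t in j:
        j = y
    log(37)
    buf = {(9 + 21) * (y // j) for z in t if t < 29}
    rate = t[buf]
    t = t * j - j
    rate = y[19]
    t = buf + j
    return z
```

10

Transformed code:
def main(y, buf, z):
    t = rate > 17
    if y > t:
        process(2)
        t = j % j
    for t in j:
        j = y
    log(37)
    buf = set()
    for z in t:
        if t < 29:
            buf.add((9 + 21) * (y // j))
    rate = t[buf]
    t = t * j - j
    rate = y[19]
    t = buf + j
    return z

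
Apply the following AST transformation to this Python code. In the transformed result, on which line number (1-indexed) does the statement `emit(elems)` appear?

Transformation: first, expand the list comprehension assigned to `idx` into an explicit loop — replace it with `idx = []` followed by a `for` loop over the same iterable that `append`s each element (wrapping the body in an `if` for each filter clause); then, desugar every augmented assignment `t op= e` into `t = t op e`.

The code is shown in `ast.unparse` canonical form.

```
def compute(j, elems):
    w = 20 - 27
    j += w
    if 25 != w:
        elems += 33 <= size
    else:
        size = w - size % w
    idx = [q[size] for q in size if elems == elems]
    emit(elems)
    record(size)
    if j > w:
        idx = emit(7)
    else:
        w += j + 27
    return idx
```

Transformed code:
def compute(j, elems):
    w = 20 - 27
    j = j + w
    if 25 != w:
        elems = elems + (33 <= size)
    else:
        size = w - size % w
    idx = []
    for q in size:
        if elems == elems:
            idx.append(q[size])
    emit(elems)
    record(size)
    if j > w:
        idx = emit(7)
    else:
        w = w + (j + 27)
    return idx

12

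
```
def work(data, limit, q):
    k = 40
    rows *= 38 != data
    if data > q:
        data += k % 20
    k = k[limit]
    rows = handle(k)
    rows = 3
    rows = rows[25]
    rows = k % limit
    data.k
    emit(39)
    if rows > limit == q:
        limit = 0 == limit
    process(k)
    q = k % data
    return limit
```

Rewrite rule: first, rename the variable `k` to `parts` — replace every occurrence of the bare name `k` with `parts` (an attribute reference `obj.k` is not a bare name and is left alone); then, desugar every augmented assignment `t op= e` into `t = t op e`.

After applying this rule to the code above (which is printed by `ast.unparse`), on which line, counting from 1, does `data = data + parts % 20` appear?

Transformed code:
def work(data, limit, q):
    parts = 40
    rows = rows * (38 != data)
    if data > q:
        data = data + parts % 20
    parts = parts[limit]
    rows = handle(parts)
    rows = 3
    rows = rows[25]
    rows = parts % limit
    data.k
    emit(39)
    if rows > limit == q:
        limit = 0 == limit
    process(parts)
    q = parts % data
    return limit

5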